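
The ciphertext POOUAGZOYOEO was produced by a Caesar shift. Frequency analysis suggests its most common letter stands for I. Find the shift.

6

The most frequent ciphertext letter is O (appears 5 times).
O is position 14; I is position 8.
Shift = 6.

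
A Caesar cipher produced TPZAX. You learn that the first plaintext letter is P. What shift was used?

From the crib: T(19)−P(15)=4, so the shift is 4.

4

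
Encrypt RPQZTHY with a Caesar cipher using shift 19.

KIJSMAR

R(17): 17+19=36≡10 → K
P(15): 15+19=34≡8 → I
Q(16): 16+19=35≡9 → J
Z(25): 25+19=44≡18 → S
T(19): 19+19=38≡12 → M
H(7): 7+19=26≡0 → A
Y(24): 24+19=43≡17 → R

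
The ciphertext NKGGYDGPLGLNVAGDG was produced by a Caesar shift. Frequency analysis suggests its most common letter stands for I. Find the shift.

24

The most frequent ciphertext letter is G (appears 6 times).
G is position 6; I is position 8.
Shift = -2≡24.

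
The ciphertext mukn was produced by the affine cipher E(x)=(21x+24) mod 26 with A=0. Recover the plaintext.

The inverse of 21 mod 26 is 5, since 21·5=105≡1. Apply D(y)=5·(y−24) mod 26:
m(12): 5·(12−24)=-60≡18 → s
u(20): 5·(20−24)=-20≡6 → g
k(10): 5·(10−24)=-70≡8 → i
n(13): 5·(13−24)=-55≡23 → x

sgix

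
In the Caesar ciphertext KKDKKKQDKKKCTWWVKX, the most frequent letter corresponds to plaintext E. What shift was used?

6

The most frequent ciphertext letter is K (appears 9 times).
K is position 10; E is position 4.
Shift = 6.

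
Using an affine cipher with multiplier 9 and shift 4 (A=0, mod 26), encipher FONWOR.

F(5): 9·5+4=49≡23 → X
O(14): 9·14+4=130≡0 → A
N(13): 9·13+4=121≡17 → R
W(22): 9·22+4=202≡20 → U
O(14): 9·14+4=130≡0 → A
R(17): 9·17+4=157≡1 → B

XARUAB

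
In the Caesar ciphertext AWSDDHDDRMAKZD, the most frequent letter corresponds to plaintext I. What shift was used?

21

The most frequent ciphertext letter is D (appears 5 times).
D is position 3; I is position 8.
Shift = -5≡21.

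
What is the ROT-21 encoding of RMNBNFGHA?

MHIWIABCV

R(17): 17+21=38≡12 → M
M(12): 12+21=33≡7 → H
N(13): 13+21=34≡8 → I
B(1): 1+21=22 → W
N(13): 13+21=34≡8 → I
F(5): 5+21=26≡0 → A
G(6): 6+21=27≡1 → B
H(7): 7+21=28≡2 → C
A(0): 0+21=21 → V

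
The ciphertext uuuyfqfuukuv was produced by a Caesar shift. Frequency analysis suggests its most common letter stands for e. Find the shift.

The most frequent ciphertext letter is u (appears 6 times).
u is position 20; e is position 4.
Shift = 16.

16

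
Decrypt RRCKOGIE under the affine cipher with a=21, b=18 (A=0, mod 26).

VVYMGSCI

The inverse of 21 mod 26 is 5, since 21·5=105≡1. Apply D(y)=5·(y−18) mod 26:
R(17): 5·(17−18)=-5≡21 → V
R(17): 5·(17−18)=-5≡21 → V
C(2): 5·(2−18)=-80≡24 → Y
K(10): 5·(10−18)=-40≡12 → M
O(14): 5·(14−18)=-20≡6 → G
G(6): 5·(6−18)=-60≡18 → S
I(8): 5·(8−18)=-50≡2 → C
E(4): 5·(4−18)=-70≡8 → I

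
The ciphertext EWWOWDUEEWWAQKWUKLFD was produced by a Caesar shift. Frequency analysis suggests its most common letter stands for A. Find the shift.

22

The most frequent ciphertext letter is W (appears 6 times).
W is position 22; A is position 0.
Shift = 22.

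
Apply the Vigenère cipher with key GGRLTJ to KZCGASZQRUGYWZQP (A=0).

Repeat the key across the message: GGRLTJGGRLTJGGRL
K(10)+G(6): 16 → Q
Z(25)+G(6): 31≡5 → F
C(2)+R(17): 19 → T
G(6)+L(11): 17 → R
A(0)+T(19): 19 → T
S(18)+J(9): 27≡1 → B
Z(25)+G(6): 31≡5 → F
Q(16)+G(6): 22 → W
R(17)+R(17): 34≡8 → I
U(20)+L(11): 31≡5 → F
G(6)+T(19): 25 → Z
Y(24)+J(9): 33≡7 → H
W(22)+G(6): 28≡2 → C
Z(25)+G(6): 31≡5 → F
Q(16)+R(17): 33≡7 → H
P(15)+L(11): 26≡0 → A

QFTRTBFWIFZHCFHA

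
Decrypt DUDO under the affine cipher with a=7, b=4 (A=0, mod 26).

LGLU

The inverse of 7 mod 26 is 15, since 7·15=105≡1. Apply D(y)=15·(y−4) mod 26:
D(3): 15·(3−4)=-15≡11 → L
U(20): 15·(20−4)=240≡6 → G
D(3): 15·(3−4)=-15≡11 → L
O(14): 15·(14−4)=150≡20 → U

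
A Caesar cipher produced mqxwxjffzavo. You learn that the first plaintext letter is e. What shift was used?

From the crib: m(12)−e(4)=8, so the shift is 8.

8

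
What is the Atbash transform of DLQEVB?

WOJVEY

D(3) → W(22)
L(11) → O(14)
Q(16) → J(9)
E(4) → V(21)
V(21) → E(4)
B(1) → Y(24)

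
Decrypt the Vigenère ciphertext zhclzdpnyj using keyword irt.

rqjdikhwfb

Repeat the key across the ciphertext: irtirtirti
z(25)−i(8): 17 → r
h(7)−r(17): -10≡16 → q
c(2)−t(19): -17≡9 → j
l(11)−i(8): 3 → d
z(25)−r(17): 8 → i
d(3)−t(19): -16≡10 → k
p(15)−i(8): 7 → h
n(13)−r(17): -4≡22 → w
y(24)−t(19): 5 → f
j(9)−i(8): 1 → b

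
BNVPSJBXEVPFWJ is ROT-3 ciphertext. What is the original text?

YKSMPGYUBSMCTG

B(1): 1−3=-2≡24 → Y
N(13): 13−3=10 → K
V(21): 21−3=18 → S
P(15): 15−3=12 → M
S(18): 18−3=15 → P
J(9): 9−3=6 → G
B(1): 1−3=-2≡24 → Y
X(23): 23−3=20 → U
E(4): 4−3=1 → B
V(21): 21−3=18 → S
P(15): 15−3=12 → M
F(5): 5−3=2 → C
W(22): 22−3=19 → T
J(9): 9−3=6 → G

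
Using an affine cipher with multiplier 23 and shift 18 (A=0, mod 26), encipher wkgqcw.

w(22): 23·22+18=524≡4 → e
k(10): 23·10+18=248≡14 → o
g(6): 23·6+18=156≡0 → a
q(16): 23·16+18=386≡22 → w
c(2): 23·2+18=64≡12 → m
w(22): 23·22+18=524≡4 → e

eoawme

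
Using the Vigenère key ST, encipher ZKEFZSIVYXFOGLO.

Repeat the key across the message: STSTSTSTSTSTSTS
Z(25)+S(18): 43≡17 → R
K(10)+T(19): 29≡3 → D
E(4)+S(18): 22 → W
F(5)+T(19): 24 → Y
Z(25)+S(18): 43≡17 → R
S(18)+T(19): 37≡11 → L
I(8)+S(18): 26≡0 → A
V(21)+T(19): 40≡14 → O
Y(24)+S(18): 42≡16 → Q
X(23)+T(19): 42≡16 → Q
F(5)+S(18): 23 → X
O(14)+T(19): 33≡7 → H
G(6)+S(18): 24 → Y
L(11)+T(19): 30≡4 → E
O(14)+S(18): 32≡6 → G

RDWYRLAOQQXHYEG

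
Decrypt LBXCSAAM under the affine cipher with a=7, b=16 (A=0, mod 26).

The inverse of 7 mod 26 is 15, since 7·15=105≡1. Apply D(y)=15·(y−16) mod 26:
L(11): 15·(11−16)=-75≡3 → D
B(1): 15·(1−16)=-225≡9 → J
X(23): 15·(23−16)=105≡1 → B
C(2): 15·(2−16)=-210≡24 → Y
S(18): 15·(18−16)=30≡4 → E
A(0): 15·(0−16)=-240≡20 → U
A(0): 15·(0−16)=-240≡20 → U
M(12): 15·(12−16)=-60≡18 → S

DJBYEUUS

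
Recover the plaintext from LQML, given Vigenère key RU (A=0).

UWVR

Repeat the key across the ciphertext: RURU
L(11)−R(17): -6≡20 → U
Q(16)−U(20): -4≡22 → W
M(12)−R(17): -5≡21 → V
L(11)−U(20): -9≡17 → R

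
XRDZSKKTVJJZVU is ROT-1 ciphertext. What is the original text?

X(23): 23−1=22 → W
R(17): 17−1=16 → Q
D(3): 3−1=2 → C
Z(25): 25−1=24 → Y
S(18): 18−1=17 → R
K(10): 10−1=9 → J
K(10): 10−1=9 → J
T(19): 19−1=18 → S
V(21): 21−1=20 → U
J(9): 9−1=8 → I
J(9): 9−1=8 → I
Z(25): 25−1=24 → Y
V(21): 21−1=20 → U
U(20): 20−1=19 → T

WQCYRJJSUIIYUT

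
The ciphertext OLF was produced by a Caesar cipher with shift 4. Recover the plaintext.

KHB

O(14): 14−4=10 → K
L(11): 11−4=7 → H
F(5): 5−4=1 → B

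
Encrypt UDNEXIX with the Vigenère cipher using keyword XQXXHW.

RTKBEEU

Repeat the key across the message: XQXXHWX
U(20)+X(23): 43≡17 → R
D(3)+Q(16): 19 → T
N(13)+X(23): 36≡10 → K
E(4)+X(23): 27≡1 → B
X(23)+H(7): 30≡4 → E
I(8)+W(22): 30≡4 → E
X(23)+X(23): 46≡20 → U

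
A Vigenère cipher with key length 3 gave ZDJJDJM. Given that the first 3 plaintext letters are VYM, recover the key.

Subtract each crib letter from the matching ciphertext letter (mod 26):
Z(25)−V(21)=4 → E
D(3)−Y(24)=-21≡5 → F
J(9)−M(12)=-3≡23 → X

EFX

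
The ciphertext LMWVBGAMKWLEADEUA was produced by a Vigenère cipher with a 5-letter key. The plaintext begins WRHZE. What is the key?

PVPWX

Subtract each crib letter from the matching ciphertext letter (mod 26):
L(11)−W(22)=-11≡15 → P
M(12)−R(17)=-5≡21 → V
W(22)−H(7)=15 → P
V(21)−Z(25)=-4≡22 → W
B(1)−E(4)=-3≡23 → X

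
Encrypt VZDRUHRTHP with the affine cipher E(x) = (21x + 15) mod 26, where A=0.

OUAITGIYGS

V(21): 21·21+15=456≡14 → O
Z(25): 21·25+15=540≡20 → U
D(3): 21·3+15=78≡0 → A
R(17): 21·17+15=372≡8 → I
U(20): 21·20+15=435≡19 → T
H(7): 21·7+15=162≡6 → G
R(17): 21·17+15=372≡8 → I
T(19): 21·19+15=414≡24 → Y
H(7): 21·7+15=162≡6 → G
P(15): 21·15+15=330≡18 → S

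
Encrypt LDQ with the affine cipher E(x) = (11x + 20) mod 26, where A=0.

LBO

L(11): 11·11+20=141≡11 → L
D(3): 11·3+20=53≡1 → B
Q(16): 11·16+20=196≡14 → O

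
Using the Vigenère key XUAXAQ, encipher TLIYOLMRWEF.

QFIVOBJLWBF

Repeat the key across the message: XUAXAQXUAXA
T(19)+X(23): 42≡16 → Q
L(11)+U(20): 31≡5 → F
I(8)+A(0): 8 → I
Y(24)+X(23): 47≡21 → V
O(14)+A(0): 14 → O
L(11)+Q(16): 27≡1 → B
M(12)+X(23): 35≡9 → J
R(17)+U(20): 37≡11 → L
W(22)+A(0): 22 → W
E(4)+X(23): 27≡1 → B
F(5)+A(0): 5 → F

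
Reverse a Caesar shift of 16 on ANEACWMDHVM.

A(0): 0−16=-16≡10 → K
N(13): 13−16=-3≡23 → X
E(4): 4−16=-12≡14 → O
A(0): 0−16=-16≡10 → K
C(2): 2−16=-14≡12 → M
W(22): 22−16=6 → G
M(12): 12−16=-4≡22 → W
D(3): 3−16=-13≡13 → N
H(7): 7−16=-9≡17 → R
V(21): 21−16=5 → F
M(12): 12−16=-4≡22 → W

KXOKMGWNRFW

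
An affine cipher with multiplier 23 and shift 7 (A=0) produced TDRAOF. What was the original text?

The inverse of 23 mod 26 is 17, since 23·17=391≡1. Apply D(y)=17·(y−7) mod 26:
T(19): 17·(19−7)=204≡22 → W
D(3): 17·(3−7)=-68≡10 → K
R(17): 17·(17−7)=170≡14 → O
A(0): 17·(0−7)=-119≡11 → L
O(14): 17·(14−7)=119≡15 → P
F(5): 17·(5−7)=-34≡18 → S

WKOLPS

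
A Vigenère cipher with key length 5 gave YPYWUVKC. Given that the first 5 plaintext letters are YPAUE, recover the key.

AAYCQ

Subtract each crib letter from the matching ciphertext letter (mod 26):
Y(24)−Y(24)=0 → A
P(15)−P(15)=0 → A
Y(24)−A(0)=24 → Y
W(22)−U(20)=2 → C
U(20)−E(4)=16 → Q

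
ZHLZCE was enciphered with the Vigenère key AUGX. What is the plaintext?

Repeat the key across the ciphertext: AUGXAU
Z(25)−A(0): 25 → Z
H(7)−U(20): -13≡13 → N
L(11)−G(6): 5 → F
Z(25)−X(23): 2 → C
C(2)−A(0): 2 → C
E(4)−U(20): -16≡10 → K

ZNFCCK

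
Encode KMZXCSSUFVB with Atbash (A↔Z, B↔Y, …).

PNACXHHFUEY

K(10) → P(15)
M(12) → N(13)
Z(25) → A(0)
X(23) → C(2)
C(2) → X(23)
S(18) → H(7)
S(18) → H(7)
U(20) → F(5)
F(5) → U(20)
V(21) → E(4)
B(1) → Y(24)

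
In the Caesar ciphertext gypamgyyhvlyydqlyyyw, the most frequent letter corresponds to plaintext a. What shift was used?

The most frequent ciphertext letter is y (appears 8 times).
y is position 24; a is position 0.
Shift = 24.

24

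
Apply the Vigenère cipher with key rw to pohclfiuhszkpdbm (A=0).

Repeat the key across the message: rwrwrwrwrwrwrwrw
p(15)+r(17): 32≡6 → g
o(14)+w(22): 36≡10 → k
h(7)+r(17): 24 → y
c(2)+w(22): 24 → y
l(11)+r(17): 28≡2 → c
f(5)+w(22): 27≡1 → b
i(8)+r(17): 25 → z
u(20)+w(22): 42≡16 → q
h(7)+r(17): 24 → y
s(18)+w(22): 40≡14 → o
z(25)+r(17): 42≡16 → q
k(10)+w(22): 32≡6 → g
p(15)+r(17): 32≡6 → g
d(3)+w(22): 25 → z
b(1)+r(17): 18 → s
m(12)+w(22): 34≡8 → i

gkyycbzqyoqggzsi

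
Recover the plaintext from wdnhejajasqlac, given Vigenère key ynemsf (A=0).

yqjvmecwwgygcp

Repeat the key across the ciphertext: ynemsfynemsfyn
w(22)−y(24): -2≡24 → y
d(3)−n(13): -10≡16 → q
n(13)−e(4): 9 → j
h(7)−m(12): -5≡21 → v
e(4)−s(18): -14≡12 → m
j(9)−f(5): 4 → e
a(0)−y(24): -24≡2 → c
j(9)−n(13): -4≡22 → w
a(0)−e(4): -4≡22 → w
s(18)−m(12): 6 → g
q(16)−s(18): -2≡24 → y
l(11)−f(5): 6 → g
a(0)−y(24): -24≡2 → c
c(2)−n(13): -11≡15 → p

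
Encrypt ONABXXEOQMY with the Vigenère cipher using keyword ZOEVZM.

Repeat the key across the message: ZOEVZMZOEVZ
O(14)+Z(25): 39≡13 → N
N(13)+O(14): 27≡1 → B
A(0)+E(4): 4 → E
B(1)+V(21): 22 → W
X(23)+Z(25): 48≡22 → W
X(23)+M(12): 35≡9 → J
E(4)+Z(25): 29≡3 → D
O(14)+O(14): 28≡2 → C
Q(16)+E(4): 20 → U
M(12)+V(21): 33≡7 → H
Y(24)+Z(25): 49≡23 → X

NBEWWJDCUHX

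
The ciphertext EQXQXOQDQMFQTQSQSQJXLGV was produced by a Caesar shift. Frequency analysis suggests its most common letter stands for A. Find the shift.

The most frequent ciphertext letter is Q (appears 8 times).
Q is position 16; A is position 0.
Shift = 16.

16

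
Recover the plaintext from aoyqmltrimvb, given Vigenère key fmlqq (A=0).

Repeat the key across the ciphertext: fmlqqfmlqqfm
a(0)−f(5): -5≡21 → v
o(14)−m(12): 2 → c
y(24)−l(11): 13 → n
q(16)−q(16): 0 → a
m(12)−q(16): -4≡22 → w
l(11)−f(5): 6 → g
t(19)−m(12): 7 → h
r(17)−l(11): 6 → g
i(8)−q(16): -8≡18 → s
m(12)−q(16): -4≡22 → w
v(21)−f(5): 16 → q
b(1)−m(12): -11≡15 → p

vcnawghgswqp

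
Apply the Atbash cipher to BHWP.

B(1) → Y(24)
H(7) → S(18)
W(22) → D(3)
P(15) → K(10)

YSDK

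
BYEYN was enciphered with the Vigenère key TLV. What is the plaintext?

Repeat the key across the ciphertext: TLVTL
B(1)−T(19): -18≡8 → I
Y(24)−L(11): 13 → N
E(4)−V(21): -17≡9 → J
Y(24)−T(19): 5 → F
N(13)−L(11): 2 → C

INJFC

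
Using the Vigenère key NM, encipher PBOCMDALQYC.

CNBOZPNXDKP

Repeat the key across the message: NMNMNMNMNMN
P(15)+N(13): 28≡2 → C
B(1)+M(12): 13 → N
O(14)+N(13): 27≡1 → B
C(2)+M(12): 14 → O
M(12)+N(13): 25 → Z
D(3)+M(12): 15 → P
A(0)+N(13): 13 → N
L(11)+M(12): 23 → X
Q(16)+N(13): 29≡3 → D
Y(24)+M(12): 36≡10 → K
C(2)+N(13): 15 → P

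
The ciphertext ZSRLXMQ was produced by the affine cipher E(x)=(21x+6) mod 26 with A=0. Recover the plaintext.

The inverse of 21 mod 26 is 5, since 21·5=105≡1. Apply D(y)=5·(y−6) mod 26:
Z(25): 5·(25−6)=95≡17 → R
S(18): 5·(18−6)=60≡8 → I
R(17): 5·(17−6)=55≡3 → D
L(11): 5·(11−6)=25 → Z
X(23): 5·(23−6)=85≡7 → H
M(12): 5·(12−6)=30≡4 → E
Q(16): 5·(16−6)=50≡24 → Y

RIDZHEY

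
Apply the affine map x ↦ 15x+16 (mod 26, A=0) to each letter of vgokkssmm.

v(21): 15·21+16=331≡19 → t
g(6): 15·6+16=106≡2 → c
o(14): 15·14+16=226≡18 → s
k(10): 15·10+16=166≡10 → k
k(10): 15·10+16=166≡10 → k
s(18): 15·18+16=286≡0 → a
s(18): 15·18+16=286≡0 → a
m(12): 15·12+16=196≡14 → o
m(12): 15·12+16=196≡14 → o

tcskkaaoo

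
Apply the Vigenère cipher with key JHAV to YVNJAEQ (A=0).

HCNEJLQ

Repeat the key across the message: JHAVJHA
Y(24)+J(9): 33≡7 → H
V(21)+H(7): 28≡2 → C
N(13)+A(0): 13 → N
J(9)+V(21): 30≡4 → E
A(0)+J(9): 9 → J
E(4)+H(7): 11 → L
Q(16)+A(0): 16 → Q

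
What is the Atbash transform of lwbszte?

odyhagv

l(11) → o(14)
w(22) → d(3)
b(1) → y(24)
s(18) → h(7)
z(25) → a(0)
t(19) → g(6)
e(4) → v(21)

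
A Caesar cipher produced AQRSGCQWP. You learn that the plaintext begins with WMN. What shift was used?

4

From the crib: A(0)−W(22)=-22≡4, so the shift is 4.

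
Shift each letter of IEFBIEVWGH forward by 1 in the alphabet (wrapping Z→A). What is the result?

JFGCJFWXHI

I(8): 8+1=9 → J
E(4): 4+1=5 → F
F(5): 5+1=6 → G
B(1): 1+1=2 → C
I(8): 8+1=9 → J
E(4): 4+1=5 → F
V(21): 21+1=22 → W
W(22): 22+1=23 → X
G(6): 6+1=7 → H
H(7): 7+1=8 → I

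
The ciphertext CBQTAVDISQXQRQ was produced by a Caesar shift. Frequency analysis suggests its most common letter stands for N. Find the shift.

The most frequent ciphertext letter is Q (appears 4 times).
Q is position 16; N is position 13.
Shift = 3.

3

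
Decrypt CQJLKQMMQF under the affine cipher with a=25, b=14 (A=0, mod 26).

The inverse of 25 mod 26 is 25, since 25·25=625≡1. Apply D(y)=25·(y−14) mod 26:
C(2): 25·(2−14)=-300≡12 → M
Q(16): 25·(16−14)=50≡24 → Y
J(9): 25·(9−14)=-125≡5 → F
L(11): 25·(11−14)=-75≡3 → D
K(10): 25·(10−14)=-100≡4 → E
Q(16): 25·(16−14)=50≡24 → Y
M(12): 25·(12−14)=-50≡2 → C
M(12): 25·(12−14)=-50≡2 → C
Q(16): 25·(16−14)=50≡24 → Y
F(5): 25·(5−14)=-225≡9 → J

MYFDEYCCYJ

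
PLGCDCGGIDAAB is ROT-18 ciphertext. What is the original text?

P(15): 15−18=-3≡23 → X
L(11): 11−18=-7≡19 → T
G(6): 6−18=-12≡14 → O
C(2): 2−18=-16≡10 → K
D(3): 3−18=-15≡11 → L
C(2): 2−18=-16≡10 → K
G(6): 6−18=-12≡14 → O
G(6): 6−18=-12≡14 → O
I(8): 8−18=-10≡16 → Q
D(3): 3−18=-15≡11 → L
A(0): 0−18=-18≡8 → I
A(0): 0−18=-18≡8 → I
B(1): 1−18=-17≡9 → J

XTOKLKOOQLIIJ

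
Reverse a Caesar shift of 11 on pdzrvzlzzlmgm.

p(15): 15−11=4 → e
d(3): 3−11=-8≡18 → s
z(25): 25−11=14 → o
r(17): 17−11=6 → g
v(21): 21−11=10 → k
z(25): 25−11=14 → o
l(11): 11−11=0 → a
z(25): 25−11=14 → o
z(25): 25−11=14 → o
l(11): 11−11=0 → a
m(12): 12−11=1 → b
g(6): 6−11=-5≡21 → v
m(12): 12−11=1 → b

esogkoaooabvb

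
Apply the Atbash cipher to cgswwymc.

xthddbnx

c(2) → x(23)
g(6) → t(19)
s(18) → h(7)
w(22) → d(3)
w(22) → d(3)
y(24) → b(1)
m(12) → n(13)
c(2) → x(23)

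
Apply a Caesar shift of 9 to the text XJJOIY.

GSSXRH

X(23): 23+9=32≡6 → G
J(9): 9+9=18 → S
J(9): 9+9=18 → S
O(14): 14+9=23 → X
I(8): 8+9=17 → R
Y(24): 24+9=33≡7 → H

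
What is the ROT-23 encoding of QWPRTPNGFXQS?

Q(16): 16+23=39≡13 → N
W(22): 22+23=45≡19 → T
P(15): 15+23=38≡12 → M
R(17): 17+23=40≡14 → O
T(19): 19+23=42≡16 → Q
P(15): 15+23=38≡12 → M
N(13): 13+23=36≡10 → K
G(6): 6+23=29≡3 → D
F(5): 5+23=28≡2 → C
X(23): 23+23=46≡20 → U
Q(16): 16+23=39≡13 → N
S(18): 18+23=41≡15 → P

NTMOQMKDCUNP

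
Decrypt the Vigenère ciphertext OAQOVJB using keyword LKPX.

DQBRKZM

Repeat the key across the ciphertext: LKPXLKP
O(14)−L(11): 3 → D
A(0)−K(10): -10≡16 → Q
Q(16)−P(15): 1 → B
O(14)−X(23): -9≡17 → R
V(21)−L(11): 10 → K
J(9)−K(10): -1≡25 → Z
B(1)−P(15): -14≡12 → M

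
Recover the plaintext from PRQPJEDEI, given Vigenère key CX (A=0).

Repeat the key across the ciphertext: CXCXCXCXC
P(15)−C(2): 13 → N
R(17)−X(23): -6≡20 → U
Q(16)−C(2): 14 → O
P(15)−X(23): -8≡18 → S
J(9)−C(2): 7 → H
E(4)−X(23): -19≡7 → H
D(3)−C(2): 1 → B
E(4)−X(23): -19≡7 → H
I(8)−C(2): 6 → G

NUOSHHBHG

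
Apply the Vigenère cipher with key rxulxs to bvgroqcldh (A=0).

ssaclitixs

Repeat the key across the message: rxulxsrxul
b(1)+r(17): 18 → s
v(21)+x(23): 44≡18 → s
g(6)+u(20): 26≡0 → a
r(17)+l(11): 28≡2 → c
o(14)+x(23): 37≡11 → l
q(16)+s(18): 34≡8 → i
c(2)+r(17): 19 → t
l(11)+x(23): 34≡8 → i
d(3)+u(20): 23 → x
h(7)+l(11): 18 → s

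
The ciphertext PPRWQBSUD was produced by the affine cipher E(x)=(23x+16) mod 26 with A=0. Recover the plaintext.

The inverse of 23 mod 26 is 17, since 23·17=391≡1. Apply D(y)=17·(y−16) mod 26:
P(15): 17·(15−16)=-17≡9 → J
P(15): 17·(15−16)=-17≡9 → J
R(17): 17·(17−16)=17 → R
W(22): 17·(22−16)=102≡24 → Y
Q(16): 17·(16−16)=0 → A
B(1): 17·(1−16)=-255≡5 → F
S(18): 17·(18−16)=34≡8 → I
U(20): 17·(20−16)=68≡16 → Q
D(3): 17·(3−16)=-221≡13 → N

JJRYAFIQN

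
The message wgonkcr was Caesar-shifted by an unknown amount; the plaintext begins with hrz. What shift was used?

15

From the crib: w(22)−h(7)=15, so the shift is 15.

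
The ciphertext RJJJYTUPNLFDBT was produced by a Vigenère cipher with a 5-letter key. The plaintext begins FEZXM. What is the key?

Subtract each crib letter from the matching ciphertext letter (mod 26):
R(17)−F(5)=12 → M
J(9)−E(4)=5 → F
J(9)−Z(25)=-16≡10 → K
J(9)−X(23)=-14≡12 → M
Y(24)−M(12)=12 → M

MFKMM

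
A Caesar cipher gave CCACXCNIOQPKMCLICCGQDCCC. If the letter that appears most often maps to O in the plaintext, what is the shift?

14

The most frequent ciphertext letter is C (appears 10 times).
C is position 2; O is position 14.
Shift = -12≡14.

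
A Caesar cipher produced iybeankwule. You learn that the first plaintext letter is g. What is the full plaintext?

From the crib: i(8)−g(6)=2, so the shift is 2.
Subtract 2 from each ciphertext letter:
i(8): 8−2=6 → g
y(24): 24−2=22 → w
b(1): 1−2=-1≡25 → z
e(4): 4−2=2 → c
a(0): 0−2=-2≡24 → y
n(13): 13−2=11 → l
k(10): 10−2=8 → i
w(22): 22−2=20 → u
u(20): 20−2=18 → s
l(11): 11−2=9 → j
e(4): 4−2=2 → c

gwzcyliusjc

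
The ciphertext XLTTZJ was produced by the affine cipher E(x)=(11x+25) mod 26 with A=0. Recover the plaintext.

The inverse of 11 mod 26 is 19, since 11·19=209≡1. Apply D(y)=19·(y−25) mod 26:
X(23): 19·(23−25)=-38≡14 → O
L(11): 19·(11−25)=-266≡20 → U
T(19): 19·(19−25)=-114≡16 → Q
T(19): 19·(19−25)=-114≡16 → Q
Z(25): 19·(25−25)=0 → A
J(9): 19·(9−25)=-304≡8 → I

OUQQAI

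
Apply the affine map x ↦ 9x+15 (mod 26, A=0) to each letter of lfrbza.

l(11): 9·11+15=114≡10 → k
f(5): 9·5+15=60≡8 → i
r(17): 9·17+15=168≡12 → m
b(1): 9·1+15=24 → y
z(25): 9·25+15=240≡6 → g
a(0): 9·0+15=15 → p

kimygp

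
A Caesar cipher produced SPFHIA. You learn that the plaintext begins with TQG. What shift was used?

25

From the crib: S(18)−T(19)=-1≡25, so the shift is 25.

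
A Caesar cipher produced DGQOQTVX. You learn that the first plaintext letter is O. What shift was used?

From the crib: D(3)−O(14)=-11≡15, so the shift is 15.

15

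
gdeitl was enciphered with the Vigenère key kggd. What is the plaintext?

wxyfjf

Repeat the key across the ciphertext: kggdkg
g(6)−k(10): -4≡22 → w
d(3)−g(6): -3≡23 → x
e(4)−g(6): -2≡24 → y
i(8)−d(3): 5 → f
t(19)−k(10): 9 → j
l(11)−g(6): 5 → f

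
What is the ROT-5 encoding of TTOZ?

YYTE

T(19): 19+5=24 → Y
T(19): 19+5=24 → Y
O(14): 14+5=19 → T
Z(25): 25+5=30≡4 → E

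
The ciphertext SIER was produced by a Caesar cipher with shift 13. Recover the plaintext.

FVRE

S(18): 18−13=5 → F
I(8): 8−13=-5≡21 → V
E(4): 4−13=-9≡17 → R
R(17): 17−13=4 → E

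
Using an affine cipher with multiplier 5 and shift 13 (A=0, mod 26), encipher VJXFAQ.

V(21): 5·21+13=118≡14 → O
J(9): 5·9+13=58≡6 → G
X(23): 5·23+13=128≡24 → Y
F(5): 5·5+13=38≡12 → M
A(0): 5·0+13=13 → N
Q(16): 5·16+13=93≡15 → P

OGYMNP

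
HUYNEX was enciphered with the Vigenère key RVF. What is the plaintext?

Repeat the key across the ciphertext: RVFRVF
H(7)−R(17): -10≡16 → Q
U(20)−V(21): -1≡25 → Z
Y(24)−F(5): 19 → T
N(13)−R(17): -4≡22 → W
E(4)−V(21): -17≡9 → J
X(23)−F(5): 18 → S

QZTWJS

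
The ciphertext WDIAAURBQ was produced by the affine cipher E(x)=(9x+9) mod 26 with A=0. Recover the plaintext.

NIXZZHYCV

The inverse of 9 mod 26 is 3, since 9·3=27≡1. Apply D(y)=3·(y−9) mod 26:
W(22): 3·(22−9)=39≡13 → N
D(3): 3·(3−9)=-18≡8 → I
I(8): 3·(8−9)=-3≡23 → X
A(0): 3·(0−9)=-27≡25 → Z
A(0): 3·(0−9)=-27≡25 → Z
U(20): 3·(20−9)=33≡7 → H
R(17): 3·(17−9)=24 → Y
B(1): 3·(1−9)=-24≡2 → C
Q(16): 3·(16−9)=21 → V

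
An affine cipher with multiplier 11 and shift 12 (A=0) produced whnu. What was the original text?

ijtw

The inverse of 11 mod 26 is 19, since 11·19=209≡1. Apply D(y)=19·(y−12) mod 26:
w(22): 19·(22−12)=190≡8 → i
h(7): 19·(7−12)=-95≡9 → j
n(13): 19·(13−12)=19 → t
u(20): 19·(20−12)=152≡22 → w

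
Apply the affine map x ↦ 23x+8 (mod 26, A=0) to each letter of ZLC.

LBC

Z(25): 23·25+8=583≡11 → L
L(11): 23·11+8=261≡1 → B
C(2): 23·2+8=54≡2 → C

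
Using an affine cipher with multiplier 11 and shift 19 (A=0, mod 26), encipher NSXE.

N(13): 11·13+19=162≡6 → G
S(18): 11·18+19=217≡9 → J
X(23): 11·23+19=272≡12 → M
E(4): 11·4+19=63≡11 → L

GJML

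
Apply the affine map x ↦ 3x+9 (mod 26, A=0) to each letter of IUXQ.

HRAF

I(8): 3·8+9=33≡7 → H
U(20): 3·20+9=69≡17 → R
X(23): 3·23+9=78≡0 → A
Q(16): 3·16+9=57≡5 → F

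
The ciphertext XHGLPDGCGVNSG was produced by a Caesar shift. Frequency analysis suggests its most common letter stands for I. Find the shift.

24

The most frequent ciphertext letter is G (appears 4 times).
G is position 6; I is position 8.
Shift = -2≡24.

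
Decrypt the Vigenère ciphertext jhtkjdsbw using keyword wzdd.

Repeat the key across the ciphertext: wzddwzddw
j(9)−w(22): -13≡13 → n
h(7)−z(25): -18≡8 → i
t(19)−d(3): 16 → q
k(10)−d(3): 7 → h
j(9)−w(22): -13≡13 → n
d(3)−z(25): -22≡4 → e
s(18)−d(3): 15 → p
b(1)−d(3): -2≡24 → y
w(22)−w(22): 0 → a

niqhnepya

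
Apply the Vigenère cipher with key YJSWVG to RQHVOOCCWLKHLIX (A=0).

PZZRJUALOHFNJRP

Repeat the key across the message: YJSWVGYJSWVGYJS
R(17)+Y(24): 41≡15 → P
Q(16)+J(9): 25 → Z
H(7)+S(18): 25 → Z
V(21)+W(22): 43≡17 → R
O(14)+V(21): 35≡9 → J
O(14)+G(6): 20 → U
C(2)+Y(24): 26≡0 → A
C(2)+J(9): 11 → L
W(22)+S(18): 40≡14 → O
L(11)+W(22): 33≡7 → H
K(10)+V(21): 31≡5 → F
H(7)+G(6): 13 → N
L(11)+Y(24): 35≡9 → J
I(8)+J(9): 17 → R
X(23)+S(18): 41≡15 → P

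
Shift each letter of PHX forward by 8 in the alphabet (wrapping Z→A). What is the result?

P(15): 15+8=23 → X
H(7): 7+8=15 → P
X(23): 23+8=31≡5 → F

XPF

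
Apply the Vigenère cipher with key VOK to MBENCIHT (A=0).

HPOIQSCH

Repeat the key across the message: VOKVOKVO
M(12)+V(21): 33≡7 → H
B(1)+O(14): 15 → P
E(4)+K(10): 14 → O
N(13)+V(21): 34≡8 → I
C(2)+O(14): 16 → Q
I(8)+K(10): 18 → S
H(7)+V(21): 28≡2 → C
T(19)+O(14): 33≡7 → H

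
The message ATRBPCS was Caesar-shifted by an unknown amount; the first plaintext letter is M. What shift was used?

From the crib: A(0)−M(12)=-12≡14, so the shift is 14.

14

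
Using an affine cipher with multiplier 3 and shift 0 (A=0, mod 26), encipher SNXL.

CNRH

S(18): 3·18+0=54≡2 → C
N(13): 3·13+0=39≡13 → N
X(23): 3·23+0=69≡17 → R
L(11): 3·11+0=33≡7 → H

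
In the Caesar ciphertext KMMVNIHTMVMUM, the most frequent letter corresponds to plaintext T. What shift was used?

19

The most frequent ciphertext letter is M (appears 5 times).
M is position 12; T is position 19.
Shift = -7≡19.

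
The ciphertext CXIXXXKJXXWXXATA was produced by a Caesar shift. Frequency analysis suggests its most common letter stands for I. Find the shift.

The most frequent ciphertext letter is X (appears 8 times).
X is position 23; I is position 8.
Shift = 15.

15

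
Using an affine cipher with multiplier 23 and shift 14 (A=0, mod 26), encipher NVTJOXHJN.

BDJNYXTNB

N(13): 23·13+14=313≡1 → B
V(21): 23·21+14=497≡3 → D
T(19): 23·19+14=451≡9 → J
J(9): 23·9+14=221≡13 → N
O(14): 23·14+14=336≡24 → Y
X(23): 23·23+14=543≡23 → X
H(7): 23·7+14=175≡19 → T
J(9): 23·9+14=221≡13 → N
N(13): 23·13+14=313≡1 → B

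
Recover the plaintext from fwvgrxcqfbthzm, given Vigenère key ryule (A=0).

Repeat the key across the ciphertext: ryuleryuleryul
f(5)−r(17): -12≡14 → o
w(22)−y(24): -2≡24 → y
v(21)−u(20): 1 → b
g(6)−l(11): -5≡21 → v
r(17)−e(4): 13 → n
x(23)−r(17): 6 → g
c(2)−y(24): -22≡4 → e
q(16)−u(20): -4≡22 → w
f(5)−l(11): -6≡20 → u
b(1)−e(4): -3≡23 → x
t(19)−r(17): 2 → c
h(7)−y(24): -17≡9 → j
z(25)−u(20): 5 → f
m(12)−l(11): 1 → b

oybvngewuxcjfb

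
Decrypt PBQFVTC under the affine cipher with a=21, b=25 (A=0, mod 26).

The inverse of 21 mod 26 is 5, since 21·5=105≡1. Apply D(y)=5·(y−25) mod 26:
P(15): 5·(15−25)=-50≡2 → C
B(1): 5·(1−25)=-120≡10 → K
Q(16): 5·(16−25)=-45≡7 → H
F(5): 5·(5−25)=-100≡4 → E
V(21): 5·(21−25)=-20≡6 → G
T(19): 5·(19−25)=-30≡22 → W
C(2): 5·(2−25)=-115≡15 → P

CKHEGWP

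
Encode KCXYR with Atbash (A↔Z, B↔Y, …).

K(10) → P(15)
C(2) → X(23)
X(23) → C(2)
Y(24) → B(1)
R(17) → I(8)

PXCBI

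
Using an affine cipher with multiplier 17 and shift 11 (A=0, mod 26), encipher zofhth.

upsawa

z(25): 17·25+11=436≡20 → u
o(14): 17·14+11=249≡15 → p
f(5): 17·5+11=96≡18 → s
h(7): 17·7+11=130≡0 → a
t(19): 17·19+11=334≡22 → w
h(7): 17·7+11=130≡0 → a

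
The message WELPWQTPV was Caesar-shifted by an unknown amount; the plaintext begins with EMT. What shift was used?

18

From the crib: W(22)−E(4)=18, so the shift is 18.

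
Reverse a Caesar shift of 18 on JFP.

J(9): 9−18=-9≡17 → R
F(5): 5−18=-13≡13 → N
P(15): 15−18=-3≡23 → X

RNX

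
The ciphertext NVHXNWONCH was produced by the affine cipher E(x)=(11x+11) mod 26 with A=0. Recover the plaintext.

MICUMBFMLC

The inverse of 11 mod 26 is 19, since 11·19=209≡1. Apply D(y)=19·(y−11) mod 26:
N(13): 19·(13−11)=38≡12 → M
V(21): 19·(21−11)=190≡8 → I
H(7): 19·(7−11)=-76≡2 → C
X(23): 19·(23−11)=228≡20 → U
N(13): 19·(13−11)=38≡12 → M
W(22): 19·(22−11)=209≡1 → B
O(14): 19·(14−11)=57≡5 → F
N(13): 19·(13−11)=38≡12 → M
C(2): 19·(2−11)=-171≡11 → L
H(7): 19·(7−11)=-76≡2 → C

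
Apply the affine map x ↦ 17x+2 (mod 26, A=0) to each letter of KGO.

QAG

K(10): 17·10+2=172≡16 → Q
G(6): 17·6+2=104≡0 → A
O(14): 17·14+2=240≡6 → G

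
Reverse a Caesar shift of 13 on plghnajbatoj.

cytuanwongbw

p(15): 15−13=2 → c
l(11): 11−13=-2≡24 → y
g(6): 6−13=-7≡19 → t
h(7): 7−13=-6≡20 → u
n(13): 13−13=0 → a
a(0): 0−13=-13≡13 → n
j(9): 9−13=-4≡22 → w
b(1): 1−13=-12≡14 → o
a(0): 0−13=-13≡13 → n
t(19): 19−13=6 → g
o(14): 14−13=1 → b
j(9): 9−13=-4≡22 → w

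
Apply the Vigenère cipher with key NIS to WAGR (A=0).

JIYE

Repeat the key across the message: NISN
W(22)+N(13): 35≡9 → J
A(0)+I(8): 8 → I
G(6)+S(18): 24 → Y
R(17)+N(13): 30≡4 → E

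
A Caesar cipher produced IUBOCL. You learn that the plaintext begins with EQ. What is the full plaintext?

From the crib: I(8)−E(4)=4, so the shift is 4.
Subtract 4 from each ciphertext letter:
I(8): 8−4=4 → E
U(20): 20−4=16 → Q
B(1): 1−4=-3≡23 → X
O(14): 14−4=10 → K
C(2): 2−4=-2≡24 → Y
L(11): 11−4=7 → H

EQXKYH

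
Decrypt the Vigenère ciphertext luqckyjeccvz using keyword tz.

svxdrzqfjdca

Repeat the key across the ciphertext: tztztztztztz
l(11)−t(19): -8≡18 → s
u(20)−z(25): -5≡21 → v
q(16)−t(19): -3≡23 → x
c(2)−z(25): -23≡3 → d
k(10)−t(19): -9≡17 → r
y(24)−z(25): -1≡25 → z
j(9)−t(19): -10≡16 → q
e(4)−z(25): -21≡5 → f
c(2)−t(19): -17≡9 → j
c(2)−z(25): -23≡3 → d
v(21)−t(19): 2 → c
z(25)−z(25): 0 → a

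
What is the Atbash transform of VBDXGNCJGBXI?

V(21) → E(4)
B(1) → Y(24)
D(3) → W(22)
X(23) → C(2)
G(6) → T(19)
N(13) → M(12)
C(2) → X(23)
J(9) → Q(16)
G(6) → T(19)
B(1) → Y(24)
X(23) → C(2)
I(8) → R(17)

EYWCTMXQTYCR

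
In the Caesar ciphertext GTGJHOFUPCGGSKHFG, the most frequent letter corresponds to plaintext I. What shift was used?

The most frequent ciphertext letter is G (appears 5 times).
G is position 6; I is position 8.
Shift = -2≡24.

24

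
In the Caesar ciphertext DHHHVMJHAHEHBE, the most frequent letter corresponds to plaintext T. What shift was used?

The most frequent ciphertext letter is H (appears 6 times).
H is position 7; T is position 19.
Shift = -12≡14.

14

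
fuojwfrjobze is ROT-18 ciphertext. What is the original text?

ncwrenzrwjhm

f(5): 5−18=-13≡13 → n
u(20): 20−18=2 → c
o(14): 14−18=-4≡22 → w
j(9): 9−18=-9≡17 → r
w(22): 22−18=4 → e
f(5): 5−18=-13≡13 → n
r(17): 17−18=-1≡25 → z
j(9): 9−18=-9≡17 → r
o(14): 14−18=-4≡22 → w
b(1): 1−18=-17≡9 → j
z(25): 25−18=7 → h
e(4): 4−18=-14≡12 → m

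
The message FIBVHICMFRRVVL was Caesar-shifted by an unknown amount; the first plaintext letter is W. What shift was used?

From the crib: F(5)−W(22)=-17≡9, so the shift is 9.

9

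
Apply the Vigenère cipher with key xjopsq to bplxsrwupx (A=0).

Repeat the key across the message: xjopsqxjop
b(1)+x(23): 24 → y
p(15)+j(9): 24 → y
l(11)+o(14): 25 → z
x(23)+p(15): 38≡12 → m
s(18)+s(18): 36≡10 → k
r(17)+q(16): 33≡7 → h
w(22)+x(23): 45≡19 → t
u(20)+j(9): 29≡3 → d
p(15)+o(14): 29≡3 → d
x(23)+p(15): 38≡12 → m

yyzmkhtddm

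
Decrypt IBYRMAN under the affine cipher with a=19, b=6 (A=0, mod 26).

WXQROMZ

The inverse of 19 mod 26 is 11, since 19·11=209≡1. Apply D(y)=11·(y−6) mod 26:
I(8): 11·(8−6)=22 → W
B(1): 11·(1−6)=-55≡23 → X
Y(24): 11·(24−6)=198≡16 → Q
R(17): 11·(17−6)=121≡17 → R
M(12): 11·(12−6)=66≡14 → O
A(0): 11·(0−6)=-66≡12 → M
N(13): 11·(13−6)=77≡25 → Z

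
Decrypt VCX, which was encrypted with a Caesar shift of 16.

FMH

V(21): 21−16=5 → F
C(2): 2−16=-14≡12 → M
X(23): 23−16=7 → H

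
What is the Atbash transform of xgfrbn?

ctuiym

x(23) → c(2)
g(6) → t(19)
f(5) → u(20)
r(17) → i(8)
b(1) → y(24)
n(13) → m(12)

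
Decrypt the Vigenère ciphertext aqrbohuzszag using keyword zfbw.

blqfpctdtuzk

Repeat the key across the ciphertext: zfbwzfbwzfbw
a(0)−z(25): -25≡1 → b
q(16)−f(5): 11 → l
r(17)−b(1): 16 → q
b(1)−w(22): -21≡5 → f
o(14)−z(25): -11≡15 → p
h(7)−f(5): 2 → c
u(20)−b(1): 19 → t
z(25)−w(22): 3 → d
s(18)−z(25): -7≡19 → t
z(25)−f(5): 20 → u
a(0)−b(1): -1≡25 → z
g(6)−w(22): -16≡10 → k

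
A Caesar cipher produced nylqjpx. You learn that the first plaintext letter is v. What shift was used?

From the crib: n(13)−v(21)=-8≡18, so the shift is 18.

18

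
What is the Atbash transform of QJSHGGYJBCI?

JQHSTTBQYXR

Q(16) → J(9)
J(9) → Q(16)
S(18) → H(7)
H(7) → S(18)
G(6) → T(19)
G(6) → T(19)
Y(24) → B(1)
J(9) → Q(16)
B(1) → Y(24)
C(2) → X(23)
I(8) → R(17)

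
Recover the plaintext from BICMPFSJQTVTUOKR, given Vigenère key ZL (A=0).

CXDBQUTYRIWIVDLG

Repeat the key across the ciphertext: ZLZLZLZLZLZLZLZL
B(1)−Z(25): -24≡2 → C
I(8)−L(11): -3≡23 → X
C(2)−Z(25): -23≡3 → D
M(12)−L(11): 1 → B
P(15)−Z(25): -10≡16 → Q
F(5)−L(11): -6≡20 → U
S(18)−Z(25): -7≡19 → T
J(9)−L(11): -2≡24 → Y
Q(16)−Z(25): -9≡17 → R
T(19)−L(11): 8 → I
V(21)−Z(25): -4≡22 → W
T(19)−L(11): 8 → I
U(20)−Z(25): -5≡21 → V
O(14)−L(11): 3 → D
K(10)−Z(25): -15≡11 → L
R(17)−L(11): 6 → G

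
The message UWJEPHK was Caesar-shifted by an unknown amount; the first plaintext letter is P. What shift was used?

From the crib: U(20)−P(15)=5, so the shift is 5.

5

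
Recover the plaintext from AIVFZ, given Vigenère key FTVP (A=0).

VPAQU

Repeat the key across the ciphertext: FTVPF
A(0)−F(5): -5≡21 → V
I(8)−T(19): -11≡15 → P
V(21)−V(21): 0 → A
F(5)−P(15): -10≡16 → Q
Z(25)−F(5): 20 → U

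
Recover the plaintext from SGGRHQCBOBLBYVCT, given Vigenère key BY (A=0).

Repeat the key across the ciphertext: BYBYBYBYBYBYBYBY
S(18)−B(1): 17 → R
G(6)−Y(24): -18≡8 → I
G(6)−B(1): 5 → F
R(17)−Y(24): -7≡19 → T
H(7)−B(1): 6 → G
Q(16)−Y(24): -8≡18 → S
C(2)−B(1): 1 → B
B(1)−Y(24): -23≡3 → D
O(14)−B(1): 13 → N
B(1)−Y(24): -23≡3 → D
L(11)−B(1): 10 → K
B(1)−Y(24): -23≡3 → D
Y(24)−B(1): 23 → X
V(21)−Y(24): -3≡23 → X
C(2)−B(1): 1 → B
T(19)−Y(24): -5≡21 → V

RIFTGSBDNDKDXXBV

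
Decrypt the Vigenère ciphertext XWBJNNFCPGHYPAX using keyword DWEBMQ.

UAXIBXCGLFVIMET

Repeat the key across the ciphertext: DWEBMQDWEBMQDWE
X(23)−D(3): 20 → U
W(22)−W(22): 0 → A
B(1)−E(4): -3≡23 → X
J(9)−B(1): 8 → I
N(13)−M(12): 1 → B
N(13)−Q(16): -3≡23 → X
F(5)−D(3): 2 → C
C(2)−W(22): -20≡6 → G
P(15)−E(4): 11 → L
G(6)−B(1): 5 → F
H(7)−M(12): -5≡21 → V
Y(24)−Q(16): 8 → I
P(15)−D(3): 12 → M
A(0)−W(22): -22≡4 → E
X(23)−E(4): 19 → T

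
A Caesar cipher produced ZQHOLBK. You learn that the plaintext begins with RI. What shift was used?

8

From the crib: Z(25)−R(17)=8, so the shift is 8.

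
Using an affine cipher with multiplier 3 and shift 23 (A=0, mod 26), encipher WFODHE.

LMNGSJ

W(22): 3·22+23=89≡11 → L
F(5): 3·5+23=38≡12 → M
O(14): 3·14+23=65≡13 → N
D(3): 3·3+23=32≡6 → G
H(7): 3·7+23=44≡18 → S
E(4): 3·4+23=35≡9 → J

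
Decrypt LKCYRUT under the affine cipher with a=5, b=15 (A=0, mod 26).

The inverse of 5 mod 26 is 21, since 5·21=105≡1. Apply D(y)=21·(y−15) mod 26:
L(11): 21·(11−15)=-84≡20 → U
K(10): 21·(10−15)=-105≡25 → Z
C(2): 21·(2−15)=-273≡13 → N
Y(24): 21·(24−15)=189≡7 → H
R(17): 21·(17−15)=42≡16 → Q
U(20): 21·(20−15)=105≡1 → B
T(19): 21·(19−15)=84≡6 → G

UZNHQBG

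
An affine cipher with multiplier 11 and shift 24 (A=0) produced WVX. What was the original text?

The inverse of 11 mod 26 is 19, since 11·19=209≡1. Apply D(y)=19·(y−24) mod 26:
W(22): 19·(22−24)=-38≡14 → O
V(21): 19·(21−24)=-57≡21 → V
X(23): 19·(23−24)=-19≡7 → H

OVH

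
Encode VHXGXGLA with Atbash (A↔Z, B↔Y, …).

ESCTCTOZ

V(21) → E(4)
H(7) → S(18)
X(23) → C(2)
G(6) → T(19)
X(23) → C(2)
G(6) → T(19)
L(11) → O(14)
A(0) → Z(25)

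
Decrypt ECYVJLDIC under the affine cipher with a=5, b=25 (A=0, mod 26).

The inverse of 5 mod 26 is 21, since 5·21=105≡1. Apply D(y)=21·(y−25) mod 26:
E(4): 21·(4−25)=-441≡1 → B
C(2): 21·(2−25)=-483≡11 → L
Y(24): 21·(24−25)=-21≡5 → F
V(21): 21·(21−25)=-84≡20 → U
J(9): 21·(9−25)=-336≡2 → C
L(11): 21·(11−25)=-294≡18 → S
D(3): 21·(3−25)=-462≡6 → G
I(8): 21·(8−25)=-357≡7 → H
C(2): 21·(2−25)=-483≡11 → L

BLFUCSGHL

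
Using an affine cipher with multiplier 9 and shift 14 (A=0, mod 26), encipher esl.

e(4): 9·4+14=50≡24 → y
s(18): 9·18+14=176≡20 → u
l(11): 9·11+14=113≡9 → j

yuj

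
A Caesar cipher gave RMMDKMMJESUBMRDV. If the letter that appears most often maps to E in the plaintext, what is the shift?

The most frequent ciphertext letter is M (appears 5 times).
M is position 12; E is position 4.
Shift = 8.

8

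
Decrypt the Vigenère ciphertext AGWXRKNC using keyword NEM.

NCKKNYAY

Repeat the key across the ciphertext: NEMNEMNE
A(0)−N(13): -13≡13 → N
G(6)−E(4): 2 → C
W(22)−M(12): 10 → K
X(23)−N(13): 10 → K
R(17)−E(4): 13 → N
K(10)−M(12): -2≡24 → Y
N(13)−N(13): 0 → A
C(2)−E(4): -2≡24 → Y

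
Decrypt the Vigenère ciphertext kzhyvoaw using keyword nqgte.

Repeat the key across the ciphertext: nqgtenqg
k(10)−n(13): -3≡23 → x
z(25)−q(16): 9 → j
h(7)−g(6): 1 → b
y(24)−t(19): 5 → f
v(21)−e(4): 17 → r
o(14)−n(13): 1 → b
a(0)−q(16): -16≡10 → k
w(22)−g(6): 16 → q

xjbfrbkq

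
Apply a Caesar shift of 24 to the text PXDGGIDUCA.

P(15): 15+24=39≡13 → N
X(23): 23+24=47≡21 → V
D(3): 3+24=27≡1 → B
G(6): 6+24=30≡4 → E
G(6): 6+24=30≡4 → E
I(8): 8+24=32≡6 → G
D(3): 3+24=27≡1 → B
U(20): 20+24=44≡18 → S
C(2): 2+24=26≡0 → A
A(0): 0+24=24 → Y

NVBEEGBSAY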